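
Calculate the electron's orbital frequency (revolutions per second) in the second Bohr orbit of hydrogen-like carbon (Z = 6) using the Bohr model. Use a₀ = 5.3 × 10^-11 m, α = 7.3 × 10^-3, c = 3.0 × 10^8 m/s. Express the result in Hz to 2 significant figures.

r = n²a₀/Z = 3.5 × 10^-11 m, v = Zαc/n = 6.6 × 10^6 m/s
f = v/(2πr) = 3.0 × 10^16 Hz

3.0 × 10^16 Hz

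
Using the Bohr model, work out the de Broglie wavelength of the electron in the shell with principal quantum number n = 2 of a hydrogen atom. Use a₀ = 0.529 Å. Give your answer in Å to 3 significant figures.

6.65 Å

The Bohr quantisation condition is nλ = 2πr_n.
r_n = n²a₀/Z = 2.12 Å
λ = 2πr_n/n = 2π·2.12/2 = 6.65 Å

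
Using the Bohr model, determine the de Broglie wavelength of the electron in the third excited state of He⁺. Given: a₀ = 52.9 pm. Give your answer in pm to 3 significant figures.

The Bohr quantisation condition is nλ = 2πr_n.
r_n = n²a₀/Z = 423 pm
λ = 2πr_n/n = 2π·423/4 = 665 pm

665 pm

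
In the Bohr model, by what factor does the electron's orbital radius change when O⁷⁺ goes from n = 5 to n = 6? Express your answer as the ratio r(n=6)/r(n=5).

r ∝ Z^-1 · n^2; with Z fixed, r ∝ n^2.
r(n=6)/r(n=5) = (6/5)^2 = 36/25

36/25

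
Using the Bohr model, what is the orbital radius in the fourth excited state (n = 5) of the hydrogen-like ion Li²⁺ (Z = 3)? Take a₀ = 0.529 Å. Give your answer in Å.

r_n = n²a₀/Z = 5² × 0.529 / 3
    = 25 × 0.529 / 3 = 4.41 Å

4.41 Å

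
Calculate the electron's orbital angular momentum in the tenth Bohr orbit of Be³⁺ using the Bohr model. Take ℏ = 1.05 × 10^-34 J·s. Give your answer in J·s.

L_n = nℏ = 10 × 1.05 × 10^-34 = 1.05 × 10^-33 J·s

1.05 × 10^-33 J·s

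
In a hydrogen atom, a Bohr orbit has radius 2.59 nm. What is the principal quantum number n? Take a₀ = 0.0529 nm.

7

r_n = n²a₀/Z ⇒ n² = rZ/a₀ = 2.59 × 1 / 0.0529 ≈ 48.96
n = 7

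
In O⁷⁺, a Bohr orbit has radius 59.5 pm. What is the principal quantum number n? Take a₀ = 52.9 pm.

3

r_n = n²a₀/Z ⇒ n² = rZ/a₀ = 59.5 × 8 / 52.9 ≈ 9.00
n = 3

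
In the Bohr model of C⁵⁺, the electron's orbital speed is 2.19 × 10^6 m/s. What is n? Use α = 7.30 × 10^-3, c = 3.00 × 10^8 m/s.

6

v_n = Zαc/n ⇒ n = Zαc/v = 6 × 0.00730 × 3.00 × 10^8 / 2.19 × 10^6 ≈ 6.00
n = 6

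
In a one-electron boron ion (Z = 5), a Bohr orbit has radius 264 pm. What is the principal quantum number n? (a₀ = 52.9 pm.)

5

r_n = n²a₀/Z ⇒ n² = rZ/a₀ = 264 × 5 / 52.9 ≈ 24.95
n = 5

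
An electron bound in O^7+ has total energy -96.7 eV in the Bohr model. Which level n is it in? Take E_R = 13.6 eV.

3

E_n = −E_R Z²/n² ⇒ n² = E_R Z²/(−E_n) = 13.6 × 8² / 96.7 ≈ 9.00
n = 3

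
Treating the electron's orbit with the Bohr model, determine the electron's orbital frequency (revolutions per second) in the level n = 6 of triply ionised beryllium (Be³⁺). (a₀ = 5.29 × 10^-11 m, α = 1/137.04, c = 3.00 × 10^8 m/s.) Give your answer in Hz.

r = n²a₀/Z = 4.76 × 10^-10 m, v = Zαc/n = 1.46 × 10^6 m/s
f = v/(2πr) = 4.88 × 10^14 Hz

4.88 × 10^14 Hz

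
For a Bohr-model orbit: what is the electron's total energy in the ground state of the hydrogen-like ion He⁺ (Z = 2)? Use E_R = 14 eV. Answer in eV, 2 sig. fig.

-56 eV

E_n = −E_R·Z²/n² = −14 × 2²/1² = -56 eV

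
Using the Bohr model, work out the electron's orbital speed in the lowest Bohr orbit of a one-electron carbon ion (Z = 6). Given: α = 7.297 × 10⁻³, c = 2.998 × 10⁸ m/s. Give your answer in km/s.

v_n = Zαc/n = 6 × 0.007297 × 2.998 × 10⁸ / 1
    = 1.313 × 10⁴ km/s

1.313 × 10⁴ km/s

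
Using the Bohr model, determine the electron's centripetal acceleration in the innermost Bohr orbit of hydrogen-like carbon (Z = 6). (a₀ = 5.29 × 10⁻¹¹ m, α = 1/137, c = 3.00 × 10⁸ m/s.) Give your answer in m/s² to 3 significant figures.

1.96 × 10²⁵ m/s²

r = n²a₀/Z = 8.82 × 10⁻¹² m, v = Zαc/n = 1.31 × 10⁷ m/s
a = v²/r = (1.31 × 10⁷)² / 8.82 × 10⁻¹² = 1.96 × 10²⁵ m/s²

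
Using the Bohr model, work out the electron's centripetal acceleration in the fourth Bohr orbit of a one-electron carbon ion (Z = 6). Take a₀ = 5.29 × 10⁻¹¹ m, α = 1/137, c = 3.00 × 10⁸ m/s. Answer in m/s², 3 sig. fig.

7.65 × 10²² m/s²

r = n²a₀/Z = 1.41 × 10⁻¹⁰ m, v = Zαc/n = 3.28 × 10⁶ m/s
a = v²/r = (3.28 × 10⁶)² / 1.41 × 10⁻¹⁰ = 7.65 × 10²² m/s²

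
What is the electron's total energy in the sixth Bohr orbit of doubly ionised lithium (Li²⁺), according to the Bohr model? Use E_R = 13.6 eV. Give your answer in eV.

E_n = −E_R·Z²/n² = −13.6 × 3²/6² = -3.40 eV

-3.40 eV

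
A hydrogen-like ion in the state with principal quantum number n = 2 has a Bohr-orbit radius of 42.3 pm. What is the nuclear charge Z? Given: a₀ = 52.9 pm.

r_n = n²a₀/Z ⇒ Z = n²a₀/r = 2² × 52.9 / 42.3 ≈ 5.00
Z = 5

5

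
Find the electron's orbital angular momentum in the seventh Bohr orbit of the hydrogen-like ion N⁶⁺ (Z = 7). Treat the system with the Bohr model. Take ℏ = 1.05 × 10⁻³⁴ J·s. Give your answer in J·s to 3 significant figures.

7.35 × 10⁻³⁴ J·s

L_n = nℏ = 7 × 1.05 × 10⁻³⁴ = 7.35 × 10⁻³⁴ J·s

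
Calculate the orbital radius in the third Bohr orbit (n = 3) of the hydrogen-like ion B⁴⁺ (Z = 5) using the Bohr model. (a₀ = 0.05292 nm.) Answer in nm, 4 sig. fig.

r_n = n²a₀/Z = 3² × 0.05292 / 5
    = 9 × 0.05292 / 5 = 0.09526 nm

0.09526 nm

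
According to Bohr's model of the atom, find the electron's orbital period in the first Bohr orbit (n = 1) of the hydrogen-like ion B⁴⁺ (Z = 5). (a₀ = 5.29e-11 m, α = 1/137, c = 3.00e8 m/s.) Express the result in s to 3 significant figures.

6.07e-18 s

r = n²a₀/Z = 1²·5.29e-11/5 = 1.06e-11 m
v = Zαc/n = 5·0.00730·3.00e8/1 = 1.09e7 m/s
T = 2πr/v = 6.07e-18 s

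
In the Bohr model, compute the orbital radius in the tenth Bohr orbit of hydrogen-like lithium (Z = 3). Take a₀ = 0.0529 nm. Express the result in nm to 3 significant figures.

1.76 nm

r_n = n²a₀/Z = 10² × 0.0529 / 3
    = 100 × 0.0529 / 3 = 1.76 nm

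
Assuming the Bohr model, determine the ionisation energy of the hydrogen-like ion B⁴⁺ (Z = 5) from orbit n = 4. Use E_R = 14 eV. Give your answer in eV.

22 eV

E_n = −E_R·Z²/n² = −14 × 5²/4² eV = -22 eV
Ionisation energy = −E_n = 22 eV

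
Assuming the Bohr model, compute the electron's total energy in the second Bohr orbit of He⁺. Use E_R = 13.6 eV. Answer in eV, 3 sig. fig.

E_n = −E_R·Z²/n² = −13.6 × 2²/2² = -13.6 eV

-13.6 eV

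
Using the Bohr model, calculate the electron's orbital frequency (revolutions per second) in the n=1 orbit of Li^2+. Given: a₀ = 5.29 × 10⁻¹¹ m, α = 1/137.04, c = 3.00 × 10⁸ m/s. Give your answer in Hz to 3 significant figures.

r = n²a₀/Z = 1.76 × 10⁻¹¹ m, v = Zαc/n = 6.57 × 10⁶ m/s
f = v/(2πr) = 5.93 × 10¹⁶ Hz

5.93 × 10¹⁶ Hz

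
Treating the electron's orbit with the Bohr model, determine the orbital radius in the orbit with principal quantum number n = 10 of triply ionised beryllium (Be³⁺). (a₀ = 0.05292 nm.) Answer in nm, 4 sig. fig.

1.323 nm

r_n = n²a₀/Z = 10² × 0.05292 / 4
    = 100 × 0.05292 / 4 = 1.323 nm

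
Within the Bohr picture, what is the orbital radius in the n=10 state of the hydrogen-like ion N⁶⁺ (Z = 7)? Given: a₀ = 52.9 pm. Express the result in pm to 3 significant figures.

r_n = n²a₀/Z = 10² × 52.9 / 7
    = 100 × 52.9 / 7 = 756 pm

756 pm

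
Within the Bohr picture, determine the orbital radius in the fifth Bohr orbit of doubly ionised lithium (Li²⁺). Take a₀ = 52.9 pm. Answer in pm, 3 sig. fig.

r_n = n²a₀/Z = 5² × 52.9 / 3
    = 25 × 52.9 / 3 = 441 pm

441 pm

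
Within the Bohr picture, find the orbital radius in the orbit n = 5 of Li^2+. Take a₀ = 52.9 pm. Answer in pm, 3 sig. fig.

r_n = n²a₀/Z = 5² × 52.9 / 3
    = 25 × 52.9 / 3 = 441 pm

441 pm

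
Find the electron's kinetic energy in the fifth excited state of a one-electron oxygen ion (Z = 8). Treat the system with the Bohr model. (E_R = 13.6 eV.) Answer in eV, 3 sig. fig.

For a Coulomb orbit the virial theorem gives K = −E_n.
E_n = −E_R·Z²/n², so K = E_R·Z²/n² = 13.6 × 8²/6² = 24.2 eV

24.2 eV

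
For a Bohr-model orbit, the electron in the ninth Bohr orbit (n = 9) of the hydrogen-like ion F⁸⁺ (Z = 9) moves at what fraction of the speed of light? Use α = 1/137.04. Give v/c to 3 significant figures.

v_n = Zαc/n, so v/c = Zα/n = 9 × 0.00730 / 9 = 0.00730

0.00730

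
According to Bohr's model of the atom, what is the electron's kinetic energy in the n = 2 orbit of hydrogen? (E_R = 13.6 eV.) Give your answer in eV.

For a Coulomb orbit the virial theorem gives K = −E_n.
E_n = −E_R·Z²/n², so K = E_R·Z²/n² = 13.6 × 1²/2² = 3.40 eV

3.40 eV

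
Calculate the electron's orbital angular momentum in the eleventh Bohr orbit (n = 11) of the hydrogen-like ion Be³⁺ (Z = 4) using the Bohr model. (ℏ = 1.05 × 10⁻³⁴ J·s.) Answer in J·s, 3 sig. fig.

1.16 × 10⁻³³ J·s

L_n = nℏ = 11 × 1.05 × 10⁻³⁴ = 1.16 × 10⁻³³ J·s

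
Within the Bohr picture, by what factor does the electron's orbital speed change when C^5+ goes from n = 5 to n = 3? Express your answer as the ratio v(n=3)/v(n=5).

5/3

v ∝ Z^1 · n^-1; with Z fixed, v ∝ n^-1.
v(n=3)/v(n=5) = (3/5)^-1 = 5/3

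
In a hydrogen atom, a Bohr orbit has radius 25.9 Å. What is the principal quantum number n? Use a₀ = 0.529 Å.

7

r_n = n²a₀/Z ⇒ n² = rZ/a₀ = 25.9 × 1 / 0.529 ≈ 48.96
n = 7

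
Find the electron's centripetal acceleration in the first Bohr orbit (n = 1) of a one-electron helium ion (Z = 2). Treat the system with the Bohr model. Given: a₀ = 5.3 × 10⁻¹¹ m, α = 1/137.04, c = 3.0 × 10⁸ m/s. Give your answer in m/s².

r = n²a₀/Z = 2.6 × 10⁻¹¹ m, v = Zαc/n = 4.4 × 10⁶ m/s
a = v²/r = (4.4 × 10⁶)² / 2.6 × 10⁻¹¹ = 7.2 × 10²³ m/s²

7.2 × 10²³ m/s²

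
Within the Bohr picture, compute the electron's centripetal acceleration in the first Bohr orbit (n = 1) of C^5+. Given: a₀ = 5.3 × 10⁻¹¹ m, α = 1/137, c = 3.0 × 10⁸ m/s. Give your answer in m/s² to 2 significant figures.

2.0 × 10²⁵ m/s²

r = n²a₀/Z = 8.8 × 10⁻¹² m, v = Zαc/n = 1.3 × 10⁷ m/s
a = v²/r = (1.3 × 10⁷)² / 8.8 × 10⁻¹² = 2.0 × 10²⁵ m/s²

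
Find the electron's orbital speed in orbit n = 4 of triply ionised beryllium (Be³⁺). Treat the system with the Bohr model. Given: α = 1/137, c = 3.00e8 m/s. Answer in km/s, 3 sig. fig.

v_n = Zαc/n = 4 × 0.00730 × 3.00e8 / 4
    = 2190 km/s

2190 km/s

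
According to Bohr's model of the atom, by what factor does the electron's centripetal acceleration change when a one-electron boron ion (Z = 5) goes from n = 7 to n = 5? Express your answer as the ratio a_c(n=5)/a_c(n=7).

2401/625

a_c ∝ Z^3 · n^-4; with Z fixed, a_c ∝ n^-4.
a_c(n=5)/a_c(n=7) = (5/7)^-4 = 2401/625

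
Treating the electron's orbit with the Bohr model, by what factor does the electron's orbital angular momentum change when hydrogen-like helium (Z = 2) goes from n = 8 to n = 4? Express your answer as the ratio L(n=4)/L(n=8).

1/2

L = nℏ depends only on n, so L ∝ n.
L(n=4)/L(n=8) = (4/8)^1 = 1/2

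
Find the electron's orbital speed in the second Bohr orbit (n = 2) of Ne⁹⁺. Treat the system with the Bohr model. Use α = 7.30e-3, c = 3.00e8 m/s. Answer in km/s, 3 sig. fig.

1.09e4 km/s

v_n = Zαc/n = 10 × 0.00730 × 3.00e8 / 2
    = 1.09e4 km/s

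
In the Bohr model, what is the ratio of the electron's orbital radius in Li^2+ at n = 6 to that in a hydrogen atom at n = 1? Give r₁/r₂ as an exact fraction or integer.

12

r ∝ Z^-1 · n^2
r₁/r₂ = (3/1)^-1 · (6/1)^2 = 12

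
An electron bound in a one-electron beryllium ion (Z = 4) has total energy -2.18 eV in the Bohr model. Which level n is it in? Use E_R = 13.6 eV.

E_n = −E_R Z²/n² ⇒ n² = E_R Z²/(−E_n) = 13.6 × 4² / 2.18 ≈ 99.82
n = 10

10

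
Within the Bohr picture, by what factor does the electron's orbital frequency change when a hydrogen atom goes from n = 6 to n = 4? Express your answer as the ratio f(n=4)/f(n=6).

f ∝ Z^2 · n^-3; with Z fixed, f ∝ n^-3.
f(n=4)/f(n=6) = (4/6)^-3 = 27/8

27/8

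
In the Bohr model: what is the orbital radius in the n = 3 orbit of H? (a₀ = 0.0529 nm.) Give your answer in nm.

r_n = n²a₀/Z = 3² × 0.0529 / 1
    = 9 × 0.0529 / 1 = 0.476 nm

0.476 nm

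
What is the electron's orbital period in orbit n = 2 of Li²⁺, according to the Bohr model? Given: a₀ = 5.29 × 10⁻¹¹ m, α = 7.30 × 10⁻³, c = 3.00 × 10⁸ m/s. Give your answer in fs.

r = n²a₀/Z = 2²·5.29 × 10⁻¹¹/3 = 7.05 × 10⁻¹¹ m
v = Zαc/n = 3·0.00730·3.00 × 10⁸/2 = 3.29 × 10⁶ m/s
T = 2πr/v = 1.35 × 10⁻¹⁶ s = 0.135 fs

0.135 fs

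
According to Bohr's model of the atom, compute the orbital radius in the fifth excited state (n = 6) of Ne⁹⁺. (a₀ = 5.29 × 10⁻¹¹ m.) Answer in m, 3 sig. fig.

1.90 × 10⁻¹⁰ m

r_n = n²a₀/Z = 6² × 5.29 × 10⁻¹¹ / 10
    = 36 × 5.29 × 10⁻¹¹ / 10 = 1.90 × 10⁻¹⁰ m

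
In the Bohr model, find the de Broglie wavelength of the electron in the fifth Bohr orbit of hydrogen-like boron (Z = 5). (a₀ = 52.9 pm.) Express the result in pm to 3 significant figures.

The Bohr quantisation condition is nλ = 2πr_n.
r_n = n²a₀/Z = 264 pm
λ = 2πr_n/n = 2π·264/5 = 332 pm

332 pm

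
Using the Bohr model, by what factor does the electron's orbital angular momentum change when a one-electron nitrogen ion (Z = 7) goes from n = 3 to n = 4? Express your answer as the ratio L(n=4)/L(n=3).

4/3

L = nℏ depends only on n, so L ∝ n.
L(n=4)/L(n=3) = (4/3)^1 = 4/3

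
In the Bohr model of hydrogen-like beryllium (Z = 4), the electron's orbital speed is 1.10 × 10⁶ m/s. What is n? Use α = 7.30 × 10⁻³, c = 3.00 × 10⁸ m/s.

8

v_n = Zαc/n ⇒ n = Zαc/v = 4 × 0.00730 × 3.00 × 10⁸ / 1.10 × 10⁶ ≈ 7.96
n = 8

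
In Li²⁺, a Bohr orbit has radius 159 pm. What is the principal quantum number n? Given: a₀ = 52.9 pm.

3

r_n = n²a₀/Z ⇒ n² = rZ/a₀ = 159 × 3 / 52.9 ≈ 9.02
n = 3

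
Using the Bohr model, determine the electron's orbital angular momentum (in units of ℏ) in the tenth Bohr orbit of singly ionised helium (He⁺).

L_n = nℏ, so L/ℏ = n = 10.

10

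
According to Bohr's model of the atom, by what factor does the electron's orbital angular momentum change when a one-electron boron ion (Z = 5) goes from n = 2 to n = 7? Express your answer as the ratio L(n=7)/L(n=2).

L = nℏ depends only on n, so L ∝ n.
L(n=7)/L(n=2) = (7/2)^1 = 7/2

7/2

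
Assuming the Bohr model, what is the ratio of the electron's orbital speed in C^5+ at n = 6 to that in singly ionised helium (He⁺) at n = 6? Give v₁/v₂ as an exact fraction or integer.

v ∝ Z^1 · n^-1
v₁/v₂ = (6/2)^1 · (6/6)^-1 = 3

3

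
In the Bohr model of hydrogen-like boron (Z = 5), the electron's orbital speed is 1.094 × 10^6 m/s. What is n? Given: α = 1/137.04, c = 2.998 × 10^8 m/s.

10

v_n = Zαc/n ⇒ n = Zαc/v = 5 × 0.007297 × 2.998 × 10^8 / 1.094 × 10^6 ≈ 10.00
n = 10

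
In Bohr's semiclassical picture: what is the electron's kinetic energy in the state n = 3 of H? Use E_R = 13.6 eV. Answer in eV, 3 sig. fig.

For a Coulomb orbit the virial theorem gives K = −E_n.
E_n = −E_R·Z²/n², so K = E_R·Z²/n² = 13.6 × 1²/3² = 1.51 eV

1.51 eV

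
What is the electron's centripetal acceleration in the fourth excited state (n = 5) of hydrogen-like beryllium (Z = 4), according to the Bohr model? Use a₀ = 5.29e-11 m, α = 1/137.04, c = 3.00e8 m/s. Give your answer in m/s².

r = n²a₀/Z = 3.31e-10 m, v = Zαc/n = 1.75e6 m/s
a = v²/r = (1.75e6)² / 3.31e-10 = 9.28e21 m/s²

9.28e21 m/s²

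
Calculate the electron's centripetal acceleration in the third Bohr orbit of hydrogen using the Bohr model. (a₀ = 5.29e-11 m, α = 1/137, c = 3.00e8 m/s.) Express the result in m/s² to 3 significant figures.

r = n²a₀/Z = 4.76e-10 m, v = Zαc/n = 7.30e5 m/s
a = v²/r = (7.30e5)² / 4.76e-10 = 1.12e21 m/s²

1.12e21 m/s²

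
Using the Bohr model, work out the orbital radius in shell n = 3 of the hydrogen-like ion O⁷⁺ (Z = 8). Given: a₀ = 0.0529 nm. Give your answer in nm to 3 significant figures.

r_n = n²a₀/Z = 3² × 0.0529 / 8
    = 9 × 0.0529 / 8 = 0.0595 nm

0.0595 nm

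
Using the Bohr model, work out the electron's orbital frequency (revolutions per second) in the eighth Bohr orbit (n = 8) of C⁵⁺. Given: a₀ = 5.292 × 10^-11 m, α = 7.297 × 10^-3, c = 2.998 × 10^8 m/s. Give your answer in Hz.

4.626 × 10^14 Hz

r = n²a₀/Z = 5.645 × 10^-10 m, v = Zαc/n = 1.641 × 10^6 m/s
f = v/(2πr) = 4.626 × 10^14 Hz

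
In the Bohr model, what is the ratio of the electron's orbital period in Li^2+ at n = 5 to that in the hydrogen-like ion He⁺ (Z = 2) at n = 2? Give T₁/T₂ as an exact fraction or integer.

T ∝ Z^-2 · n^3
T₁/T₂ = (3/2)^-2 · (5/2)^3 = 125/18

125/18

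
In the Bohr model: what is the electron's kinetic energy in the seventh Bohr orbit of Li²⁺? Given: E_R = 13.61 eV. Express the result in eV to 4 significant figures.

2.500 eV

For a Coulomb orbit the virial theorem gives K = −E_n.
E_n = −E_R·Z²/n², so K = E_R·Z²/n² = 13.61 × 3²/7² = 2.500 eV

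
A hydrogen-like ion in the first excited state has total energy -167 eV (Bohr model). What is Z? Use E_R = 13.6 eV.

E_n = −E_R Z²/n² ⇒ Z² = −E_n n²/E_R = 167 × 2² / 13.6 ≈ 49.12
Z = 7

7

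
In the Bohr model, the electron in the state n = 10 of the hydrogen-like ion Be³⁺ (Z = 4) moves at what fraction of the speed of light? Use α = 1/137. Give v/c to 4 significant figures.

v_n = Zαc/n, so v/c = Zα/n = 4 × 0.007299 / 10 = 0.002920

0.002920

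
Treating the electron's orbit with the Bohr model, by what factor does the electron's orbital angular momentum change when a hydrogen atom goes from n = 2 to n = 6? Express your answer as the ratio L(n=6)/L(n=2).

3

L = nℏ depends only on n, so L ∝ n.
L(n=6)/L(n=2) = (6/2)^1 = 3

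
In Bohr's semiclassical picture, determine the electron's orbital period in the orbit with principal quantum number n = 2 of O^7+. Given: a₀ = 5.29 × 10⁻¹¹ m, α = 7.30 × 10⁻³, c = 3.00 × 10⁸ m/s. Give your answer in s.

r = n²a₀/Z = 2²·5.29 × 10⁻¹¹/8 = 2.65 × 10⁻¹¹ m
v = Zαc/n = 8·0.00730·3.00 × 10⁸/2 = 8.76 × 10⁶ m/s
T = 2πr/v = 1.90 × 10⁻¹⁷ s

1.90 × 10⁻¹⁷ s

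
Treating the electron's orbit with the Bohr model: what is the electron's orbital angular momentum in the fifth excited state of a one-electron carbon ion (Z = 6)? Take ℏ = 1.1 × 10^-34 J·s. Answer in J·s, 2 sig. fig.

L_n = nℏ = 6 × 1.1 × 10^-34 = 6.6 × 10^-34 J·s

6.6 × 10^-34 J·s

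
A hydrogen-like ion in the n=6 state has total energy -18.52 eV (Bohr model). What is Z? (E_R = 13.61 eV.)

E_n = −E_R Z²/n² ⇒ Z² = −E_n n²/E_R = 18.52 × 6² / 13.61 ≈ 48.99
Z = 7

7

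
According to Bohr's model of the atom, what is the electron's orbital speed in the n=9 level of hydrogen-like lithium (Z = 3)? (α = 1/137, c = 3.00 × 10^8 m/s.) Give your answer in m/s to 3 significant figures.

7.30 × 10^5 m/s

v_n = Zαc/n = 3 × 0.00730 × 3.00 × 10^8 / 9
    = 7.30 × 10^5 m/s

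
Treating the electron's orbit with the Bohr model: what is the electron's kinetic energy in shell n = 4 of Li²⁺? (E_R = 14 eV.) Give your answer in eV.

7.9 eV

For a Coulomb orbit the virial theorem gives K = −E_n.
E_n = −E_R·Z²/n², so K = E_R·Z²/n² = 14 × 3²/4² = 7.9 eV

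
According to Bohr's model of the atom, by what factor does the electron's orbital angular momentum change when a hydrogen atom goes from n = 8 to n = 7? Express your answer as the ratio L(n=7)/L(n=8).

L = nℏ depends only on n, so L ∝ n.
L(n=7)/L(n=8) = (7/8)^1 = 7/8

7/8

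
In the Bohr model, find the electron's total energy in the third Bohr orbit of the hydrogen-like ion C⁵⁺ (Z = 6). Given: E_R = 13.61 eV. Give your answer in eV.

-54.44 eV

E_n = −E_R·Z²/n² = −13.61 × 6²/3² = -54.44 eV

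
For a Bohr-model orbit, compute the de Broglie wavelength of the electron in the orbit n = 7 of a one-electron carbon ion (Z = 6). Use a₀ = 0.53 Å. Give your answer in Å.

3.9 Å

The Bohr quantisation condition is nλ = 2πr_n.
r_n = n²a₀/Z = 4.3 Å
λ = 2πr_n/n = 2π·4.3/7 = 3.9 Å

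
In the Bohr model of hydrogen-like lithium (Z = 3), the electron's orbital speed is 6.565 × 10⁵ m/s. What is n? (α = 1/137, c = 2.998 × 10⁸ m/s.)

10

v_n = Zαc/n ⇒ n = Zαc/v = 3 × 0.007299 × 2.998 × 10⁸ / 6.565 × 10⁵ ≈ 10.00
n = 10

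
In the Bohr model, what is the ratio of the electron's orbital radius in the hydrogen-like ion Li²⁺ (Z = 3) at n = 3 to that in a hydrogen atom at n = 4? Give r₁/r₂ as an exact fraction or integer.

r ∝ Z^-1 · n^2
r₁/r₂ = (3/1)^-1 · (3/4)^2 = 3/16

3/16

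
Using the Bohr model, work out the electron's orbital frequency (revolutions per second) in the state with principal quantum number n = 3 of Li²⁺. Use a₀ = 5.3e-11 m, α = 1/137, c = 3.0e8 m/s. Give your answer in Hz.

2.2e15 Hz

r = n²a₀/Z = 1.6e-10 m, v = Zαc/n = 2.2e6 m/s
f = v/(2πr) = 2.2e15 Hz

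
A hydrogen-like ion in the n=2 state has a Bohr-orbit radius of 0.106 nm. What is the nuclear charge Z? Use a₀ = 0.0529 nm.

r_n = n²a₀/Z ⇒ Z = n²a₀/r = 2² × 0.0529 / 0.106 ≈ 2.00
Z = 2

2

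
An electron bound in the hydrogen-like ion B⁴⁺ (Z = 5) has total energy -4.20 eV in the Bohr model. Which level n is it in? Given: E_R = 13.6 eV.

9

E_n = −E_R Z²/n² ⇒ n² = E_R Z²/(−E_n) = 13.6 × 5² / 4.20 ≈ 80.95
n = 9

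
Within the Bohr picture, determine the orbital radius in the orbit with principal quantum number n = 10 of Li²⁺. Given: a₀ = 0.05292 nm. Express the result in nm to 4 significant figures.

r_n = n²a₀/Z = 10² × 0.05292 / 3
    = 100 × 0.05292 / 3 = 1.764 nm

1.764 nm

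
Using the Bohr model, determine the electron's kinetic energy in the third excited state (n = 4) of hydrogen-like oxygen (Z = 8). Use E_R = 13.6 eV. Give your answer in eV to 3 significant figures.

For a Coulomb orbit the virial theorem gives K = −E_n.
E_n = −E_R·Z²/n², so K = E_R·Z²/n² = 13.6 × 8²/4² = 54.4 eV

54.4 eV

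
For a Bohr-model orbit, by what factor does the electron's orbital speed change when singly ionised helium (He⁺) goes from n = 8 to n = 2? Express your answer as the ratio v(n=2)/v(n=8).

v ∝ Z^1 · n^-1; with Z fixed, v ∝ n^-1.
v(n=2)/v(n=8) = (2/8)^-1 = 4

4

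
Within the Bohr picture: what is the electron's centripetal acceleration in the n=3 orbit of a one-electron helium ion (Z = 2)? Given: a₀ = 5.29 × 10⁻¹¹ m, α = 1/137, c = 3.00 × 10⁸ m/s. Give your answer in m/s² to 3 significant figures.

8.95 × 10²¹ m/s²

r = n²a₀/Z = 2.38 × 10⁻¹⁰ m, v = Zαc/n = 1.46 × 10⁶ m/s
a = v²/r = (1.46 × 10⁶)² / 2.38 × 10⁻¹⁰ = 8.95 × 10²¹ m/s²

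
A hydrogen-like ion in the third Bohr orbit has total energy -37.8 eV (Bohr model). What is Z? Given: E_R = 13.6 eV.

5

E_n = −E_R Z²/n² ⇒ Z² = −E_n n²/E_R = 37.8 × 3² / 13.6 ≈ 25.01
Z = 5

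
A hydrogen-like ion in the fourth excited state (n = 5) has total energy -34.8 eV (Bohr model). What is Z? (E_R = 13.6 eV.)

8

E_n = −E_R Z²/n² ⇒ Z² = −E_n n²/E_R = 34.8 × 5² / 13.6 ≈ 63.97
Z = 8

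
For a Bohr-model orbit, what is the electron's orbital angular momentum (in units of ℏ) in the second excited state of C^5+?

L_n = nℏ, so L/ℏ = n = 3.

3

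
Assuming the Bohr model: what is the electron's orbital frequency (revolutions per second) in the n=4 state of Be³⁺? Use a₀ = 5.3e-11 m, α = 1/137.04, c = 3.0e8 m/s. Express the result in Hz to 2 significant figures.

r = n²a₀/Z = 2.1e-10 m, v = Zαc/n = 2.2e6 m/s
f = v/(2πr) = 1.6e15 Hz

1.6e15 Hz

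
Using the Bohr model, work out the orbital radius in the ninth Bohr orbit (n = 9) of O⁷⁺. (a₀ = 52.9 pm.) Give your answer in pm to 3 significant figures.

r_n = n²a₀/Z = 9² × 52.9 / 8
    = 81 × 52.9 / 8 = 536 pm

536 pm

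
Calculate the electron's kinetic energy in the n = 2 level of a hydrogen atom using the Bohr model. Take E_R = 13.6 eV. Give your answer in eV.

3.40 eV

For a Coulomb orbit the virial theorem gives K = −E_n.
E_n = −E_R·Z²/n², so K = E_R·Z²/n² = 13.6 × 1²/2² = 3.40 eV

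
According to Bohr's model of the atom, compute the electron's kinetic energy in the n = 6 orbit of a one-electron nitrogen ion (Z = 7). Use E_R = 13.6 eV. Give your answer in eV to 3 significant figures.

18.5 eV

For a Coulomb orbit the virial theorem gives K = −E_n.
E_n = −E_R·Z²/n², so K = E_R·Z²/n² = 13.6 × 7²/6² = 18.5 eV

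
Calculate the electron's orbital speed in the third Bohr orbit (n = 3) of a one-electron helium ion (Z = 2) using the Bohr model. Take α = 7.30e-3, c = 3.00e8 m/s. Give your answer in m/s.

1.46e6 m/s

v_n = Zαc/n = 2 × 0.00730 × 3.00e8 / 3
    = 1.46e6 m/s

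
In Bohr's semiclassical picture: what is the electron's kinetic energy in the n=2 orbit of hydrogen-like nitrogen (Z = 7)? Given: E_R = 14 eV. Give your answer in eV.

170 eV

For a Coulomb orbit the virial theorem gives K = −E_n.
E_n = −E_R·Z²/n², so K = E_R·Z²/n² = 14 × 7²/2² = 170 eV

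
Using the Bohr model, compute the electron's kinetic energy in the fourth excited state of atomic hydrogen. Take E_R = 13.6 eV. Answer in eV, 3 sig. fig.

For a Coulomb orbit the virial theorem gives K = −E_n.
E_n = −E_R·Z²/n², so K = E_R·Z²/n² = 13.6 × 1²/5² = 0.544 eV

0.544 eV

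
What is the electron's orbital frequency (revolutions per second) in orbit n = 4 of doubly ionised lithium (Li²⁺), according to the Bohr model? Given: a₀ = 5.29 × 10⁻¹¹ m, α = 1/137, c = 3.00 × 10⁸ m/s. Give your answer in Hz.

9.26 × 10¹⁴ Hz

r = n²a₀/Z = 2.82 × 10⁻¹⁰ m, v = Zαc/n = 1.64 × 10⁶ m/s
f = v/(2πr) = 9.26 × 10¹⁴ Hz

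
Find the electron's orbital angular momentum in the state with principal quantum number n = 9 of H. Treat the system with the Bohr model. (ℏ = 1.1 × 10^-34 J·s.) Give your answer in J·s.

L_n = nℏ = 9 × 1.1 × 10^-34 = 9.9 × 10^-34 J·s

9.9 × 10^-34 J·s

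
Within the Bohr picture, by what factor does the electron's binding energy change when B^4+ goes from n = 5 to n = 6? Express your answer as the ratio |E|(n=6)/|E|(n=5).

|E| ∝ Z^2 · n^-2; with Z fixed, |E| ∝ n^-2.
|E|(n=6)/|E|(n=5) = (6/5)^-2 = 25/36

25/36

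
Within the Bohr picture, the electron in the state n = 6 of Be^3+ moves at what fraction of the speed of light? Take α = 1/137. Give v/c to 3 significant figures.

v_n = Zαc/n, so v/c = Zα/n = 4 × 0.00730 / 6 = 0.00487

0.00487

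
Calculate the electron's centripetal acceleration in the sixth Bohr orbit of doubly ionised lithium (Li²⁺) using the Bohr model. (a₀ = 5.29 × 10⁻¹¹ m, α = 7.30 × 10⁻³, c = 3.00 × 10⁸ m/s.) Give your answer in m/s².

1.89 × 10²¹ m/s²

r = n²a₀/Z = 6.35 × 10⁻¹⁰ m, v = Zαc/n = 1.09 × 10⁶ m/s
a = v²/r = (1.09 × 10⁶)² / 6.35 × 10⁻¹⁰ = 1.89 × 10²¹ m/s²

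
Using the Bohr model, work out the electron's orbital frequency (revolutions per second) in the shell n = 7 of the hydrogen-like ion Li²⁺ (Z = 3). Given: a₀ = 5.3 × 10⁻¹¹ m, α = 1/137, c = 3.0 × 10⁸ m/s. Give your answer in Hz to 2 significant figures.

1.7 × 10¹⁴ Hz

r = n²a₀/Z = 8.7 × 10⁻¹⁰ m, v = Zαc/n = 9.4 × 10⁵ m/s
f = v/(2πr) = 1.7 × 10¹⁴ Hz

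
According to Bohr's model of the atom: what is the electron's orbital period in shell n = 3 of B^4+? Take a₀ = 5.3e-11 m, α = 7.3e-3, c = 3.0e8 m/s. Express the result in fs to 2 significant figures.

0.16 fs

r = n²a₀/Z = 3²·5.3e-11/5 = 9.5e-11 m
v = Zαc/n = 5·0.0073·3.0e8/3 = 3.6e6 m/s
T = 2πr/v = 1.6e-16 s = 0.16 fs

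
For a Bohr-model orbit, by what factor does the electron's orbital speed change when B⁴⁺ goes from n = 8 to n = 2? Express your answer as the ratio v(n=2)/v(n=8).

v ∝ Z^1 · n^-1; with Z fixed, v ∝ n^-1.
v(n=2)/v(n=8) = (2/8)^-1 = 4

4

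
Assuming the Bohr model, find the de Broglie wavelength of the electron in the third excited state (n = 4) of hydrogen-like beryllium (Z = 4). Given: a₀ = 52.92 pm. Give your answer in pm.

332.5 pm

The Bohr quantisation condition is nλ = 2πr_n.
r_n = n²a₀/Z = 211.7 pm
λ = 2πr_n/n = 2π·211.7/4 = 332.5 pm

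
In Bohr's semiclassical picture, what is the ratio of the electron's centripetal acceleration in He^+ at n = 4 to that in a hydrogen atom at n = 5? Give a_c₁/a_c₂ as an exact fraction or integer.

625/32

a_c ∝ Z^3 · n^-4
a_c₁/a_c₂ = (2/1)^3 · (4/5)^-4 = 625/32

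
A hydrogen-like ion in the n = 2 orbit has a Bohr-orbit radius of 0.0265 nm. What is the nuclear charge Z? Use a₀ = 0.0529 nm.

8

r_n = n²a₀/Z ⇒ Z = n²a₀/r = 2² × 0.0529 / 0.0265 ≈ 7.98
Z = 8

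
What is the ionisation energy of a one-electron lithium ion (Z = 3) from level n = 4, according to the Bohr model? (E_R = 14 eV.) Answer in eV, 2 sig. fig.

E_n = −E_R·Z²/n² = −14 × 3²/4² eV = -7.9 eV
Ionisation energy = −E_n = 7.9 eV

7.9 eV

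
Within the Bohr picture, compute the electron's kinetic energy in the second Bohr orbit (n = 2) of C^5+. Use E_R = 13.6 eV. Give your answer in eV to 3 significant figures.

122 eV

For a Coulomb orbit the virial theorem gives K = −E_n.
E_n = −E_R·Z²/n², so K = E_R·Z²/n² = 13.6 × 6²/2² = 122 eV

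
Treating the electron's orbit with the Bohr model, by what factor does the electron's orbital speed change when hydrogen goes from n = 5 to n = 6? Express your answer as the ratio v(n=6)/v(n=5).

5/6

v ∝ Z^1 · n^-1; with Z fixed, v ∝ n^-1.
v(n=6)/v(n=5) = (6/5)^-1 = 5/6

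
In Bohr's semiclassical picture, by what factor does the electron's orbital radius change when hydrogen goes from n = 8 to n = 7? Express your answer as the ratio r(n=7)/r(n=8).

49/64

r ∝ Z^-1 · n^2; with Z fixed, r ∝ n^2.
r(n=7)/r(n=8) = (7/8)^2 = 49/64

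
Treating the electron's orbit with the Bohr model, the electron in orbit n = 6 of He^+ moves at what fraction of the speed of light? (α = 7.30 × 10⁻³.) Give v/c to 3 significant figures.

v_n = Zαc/n, so v/c = Zα/n = 2 × 0.00730 / 6 = 0.00243

0.00243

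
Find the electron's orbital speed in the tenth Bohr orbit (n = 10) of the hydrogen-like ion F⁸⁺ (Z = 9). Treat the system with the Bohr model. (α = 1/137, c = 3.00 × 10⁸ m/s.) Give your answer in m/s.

v_n = Zαc/n = 9 × 0.00730 × 3.00 × 10⁸ / 10
    = 1.97 × 10⁶ m/s

1.97 × 10⁶ m/s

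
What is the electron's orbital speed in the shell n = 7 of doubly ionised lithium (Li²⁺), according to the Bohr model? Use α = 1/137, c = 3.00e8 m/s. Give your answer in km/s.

938 km/s

v_n = Zαc/n = 3 × 0.00730 × 3.00e8 / 7
    = 938 km/s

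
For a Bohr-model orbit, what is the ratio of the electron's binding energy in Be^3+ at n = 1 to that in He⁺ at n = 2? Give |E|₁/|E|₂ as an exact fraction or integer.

|E| ∝ Z^2 · n^-2
|E|₁/|E|₂ = (4/2)^2 · (1/2)^-2 = 16

16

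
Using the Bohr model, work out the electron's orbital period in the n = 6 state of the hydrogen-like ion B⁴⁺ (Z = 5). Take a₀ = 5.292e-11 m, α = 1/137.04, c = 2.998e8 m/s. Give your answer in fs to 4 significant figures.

r = n²a₀/Z = 6²·5.292e-11/5 = 3.810e-10 m
v = Zαc/n = 5·0.007297·2.998e8/6 = 1.823e6 m/s
T = 2πr/v = 1.313e-15 s = 1.313 fs

1.313 fs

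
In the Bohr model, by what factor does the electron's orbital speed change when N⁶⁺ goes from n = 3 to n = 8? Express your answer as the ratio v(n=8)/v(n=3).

v ∝ Z^1 · n^-1; with Z fixed, v ∝ n^-1.
v(n=8)/v(n=3) = (8/3)^-1 = 3/8

3/8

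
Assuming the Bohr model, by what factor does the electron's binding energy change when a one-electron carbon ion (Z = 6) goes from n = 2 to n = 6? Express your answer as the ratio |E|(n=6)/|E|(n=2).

1/9

|E| ∝ Z^2 · n^-2; with Z fixed, |E| ∝ n^-2.
|E|(n=6)/|E|(n=2) = (6/2)^-2 = 1/9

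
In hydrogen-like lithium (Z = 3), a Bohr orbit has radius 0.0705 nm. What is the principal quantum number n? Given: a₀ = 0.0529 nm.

r_n = n²a₀/Z ⇒ n² = rZ/a₀ = 0.0705 × 3 / 0.0529 ≈ 4.00
n = 2

2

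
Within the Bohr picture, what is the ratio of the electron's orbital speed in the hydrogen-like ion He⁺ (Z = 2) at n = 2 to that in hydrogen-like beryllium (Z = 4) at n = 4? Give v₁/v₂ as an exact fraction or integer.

v ∝ Z^1 · n^-1
v₁/v₂ = (2/4)^1 · (2/4)^-1 = 1

1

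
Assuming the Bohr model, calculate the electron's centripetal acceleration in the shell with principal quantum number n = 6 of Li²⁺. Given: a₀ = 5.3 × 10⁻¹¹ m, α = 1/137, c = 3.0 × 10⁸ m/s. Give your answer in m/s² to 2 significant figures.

1.9 × 10²¹ m/s²

r = n²a₀/Z = 6.4 × 10⁻¹⁰ m, v = Zαc/n = 1.1 × 10⁶ m/s
a = v²/r = (1.1 × 10⁶)² / 6.4 × 10⁻¹⁰ = 1.9 × 10²¹ m/s²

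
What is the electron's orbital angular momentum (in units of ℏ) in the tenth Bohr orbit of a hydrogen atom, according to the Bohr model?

10

L_n = nℏ, so L/ℏ = n = 10.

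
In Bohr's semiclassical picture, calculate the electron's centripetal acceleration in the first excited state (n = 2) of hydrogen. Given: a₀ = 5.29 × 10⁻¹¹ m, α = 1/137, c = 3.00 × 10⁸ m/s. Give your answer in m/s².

5.67 × 10²¹ m/s²

r = n²a₀/Z = 2.12 × 10⁻¹⁰ m, v = Zαc/n = 1.09 × 10⁶ m/s
a = v²/r = (1.09 × 10⁶)² / 2.12 × 10⁻¹⁰ = 5.67 × 10²¹ m/s²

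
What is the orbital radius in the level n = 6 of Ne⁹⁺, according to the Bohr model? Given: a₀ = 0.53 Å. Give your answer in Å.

1.9 Å

r_n = n²a₀/Z = 6² × 0.53 / 10
    = 36 × 0.53 / 10 = 1.9 Å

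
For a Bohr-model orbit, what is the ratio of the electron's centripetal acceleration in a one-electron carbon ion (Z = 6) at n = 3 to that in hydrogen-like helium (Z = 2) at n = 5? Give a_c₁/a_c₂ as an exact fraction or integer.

a_c ∝ Z^3 · n^-4
a_c₁/a_c₂ = (6/2)^3 · (3/5)^-4 = 625/3

625/3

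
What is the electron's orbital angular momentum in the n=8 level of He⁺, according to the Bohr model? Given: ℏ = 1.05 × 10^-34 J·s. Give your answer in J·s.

L_n = nℏ = 8 × 1.05 × 10^-34 = 8.40 × 10^-34 J·s

8.40 × 10^-34 J·s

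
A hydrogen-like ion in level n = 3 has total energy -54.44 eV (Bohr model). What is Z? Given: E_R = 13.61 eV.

6

E_n = −E_R Z²/n² ⇒ Z² = −E_n n²/E_R = 54.44 × 3² / 13.61 ≈ 36.00
Z = 6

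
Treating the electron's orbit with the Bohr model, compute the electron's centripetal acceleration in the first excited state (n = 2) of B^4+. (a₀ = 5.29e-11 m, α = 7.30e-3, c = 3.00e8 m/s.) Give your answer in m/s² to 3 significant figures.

7.08e23 m/s²

r = n²a₀/Z = 4.23e-11 m, v = Zαc/n = 5.47e6 m/s
a = v²/r = (5.47e6)² / 4.23e-11 = 7.08e23 m/s²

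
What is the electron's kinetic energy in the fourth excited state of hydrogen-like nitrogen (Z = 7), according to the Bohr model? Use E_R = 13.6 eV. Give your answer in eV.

For a Coulomb orbit the virial theorem gives K = −E_n.
E_n = −E_R·Z²/n², so K = E_R·Z²/n² = 13.6 × 7²/5² = 26.7 eV

26.7 eV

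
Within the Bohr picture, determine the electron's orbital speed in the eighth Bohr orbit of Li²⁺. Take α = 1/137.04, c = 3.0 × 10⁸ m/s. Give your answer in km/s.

v_n = Zαc/n = 3 × 0.0073 × 3.0 × 10⁸ / 8
    = 820 km/s

820 km/s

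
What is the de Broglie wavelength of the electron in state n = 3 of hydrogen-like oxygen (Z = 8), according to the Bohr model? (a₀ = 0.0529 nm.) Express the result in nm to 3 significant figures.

The Bohr quantisation condition is nλ = 2πr_n.
r_n = n²a₀/Z = 0.0595 nm
λ = 2πr_n/n = 2π·0.0595/3 = 0.125 nm

0.125 nm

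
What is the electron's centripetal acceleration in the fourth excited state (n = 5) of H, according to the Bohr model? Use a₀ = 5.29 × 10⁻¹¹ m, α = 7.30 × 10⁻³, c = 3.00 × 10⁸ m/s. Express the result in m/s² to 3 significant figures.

1.45 × 10²⁰ m/s²

r = n²a₀/Z = 1.32 × 10⁻⁹ m, v = Zαc/n = 4.38 × 10⁵ m/s
a = v²/r = (4.38 × 10⁵)² / 1.32 × 10⁻⁹ = 1.45 × 10²⁰ m/s²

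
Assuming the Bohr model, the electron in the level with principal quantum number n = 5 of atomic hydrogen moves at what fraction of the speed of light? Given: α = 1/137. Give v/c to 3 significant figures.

v_n = Zαc/n, so v/c = Zα/n = 1 × 0.00730 / 5 = 0.00146

0.00146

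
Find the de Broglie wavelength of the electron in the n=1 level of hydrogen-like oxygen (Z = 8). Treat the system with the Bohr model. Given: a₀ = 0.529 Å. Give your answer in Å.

0.415 Å

The Bohr quantisation condition is nλ = 2πr_n.
r_n = n²a₀/Z = 0.0661 Å
λ = 2πr_n/n = 2π·0.0661/1 = 0.415 Å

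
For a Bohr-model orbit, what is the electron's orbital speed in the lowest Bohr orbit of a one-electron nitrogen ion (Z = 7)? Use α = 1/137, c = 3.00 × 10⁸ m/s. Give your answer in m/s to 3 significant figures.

1.53 × 10⁷ m/s

v_n = Zαc/n = 7 × 0.00730 × 3.00 × 10⁸ / 1
    = 1.53 × 10⁷ m/s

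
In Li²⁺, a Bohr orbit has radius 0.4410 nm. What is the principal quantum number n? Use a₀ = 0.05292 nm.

r_n = n²a₀/Z ⇒ n² = rZ/a₀ = 0.4410 × 3 / 0.05292 ≈ 25.00
n = 5

5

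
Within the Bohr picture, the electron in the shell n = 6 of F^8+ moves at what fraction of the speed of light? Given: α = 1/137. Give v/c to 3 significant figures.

v_n = Zαc/n, so v/c = Zα/n = 9 × 0.00730 / 6 = 0.0109

0.0109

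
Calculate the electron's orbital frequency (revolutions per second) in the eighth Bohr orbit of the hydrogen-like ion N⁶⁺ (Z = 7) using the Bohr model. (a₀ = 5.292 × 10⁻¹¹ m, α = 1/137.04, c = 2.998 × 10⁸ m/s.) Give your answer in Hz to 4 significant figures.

r = n²a₀/Z = 4.838 × 10⁻¹⁰ m, v = Zαc/n = 1.914 × 10⁶ m/s
f = v/(2πr) = 6.297 × 10¹⁴ Hz

6.297 × 10¹⁴ Hz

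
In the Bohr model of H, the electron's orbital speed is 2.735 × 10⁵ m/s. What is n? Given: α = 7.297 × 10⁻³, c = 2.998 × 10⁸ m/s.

8

v_n = Zαc/n ⇒ n = Zαc/v = 1 × 0.007297 × 2.998 × 10⁸ / 2.735 × 10⁵ ≈ 8.00
n = 8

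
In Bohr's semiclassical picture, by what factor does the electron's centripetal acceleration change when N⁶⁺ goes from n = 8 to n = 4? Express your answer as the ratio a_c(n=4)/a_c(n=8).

a_c ∝ Z^3 · n^-4; with Z fixed, a_c ∝ n^-4.
a_c(n=4)/a_c(n=8) = (4/8)^-4 = 16

16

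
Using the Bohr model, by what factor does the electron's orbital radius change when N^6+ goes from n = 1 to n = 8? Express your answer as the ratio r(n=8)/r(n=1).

r ∝ Z^-1 · n^2; with Z fixed, r ∝ n^2.
r(n=8)/r(n=1) = (8/1)^2 = 64

64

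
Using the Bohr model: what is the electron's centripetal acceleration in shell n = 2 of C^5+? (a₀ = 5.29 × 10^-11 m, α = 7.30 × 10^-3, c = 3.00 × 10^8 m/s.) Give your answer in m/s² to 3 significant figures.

r = n²a₀/Z = 3.53 × 10^-11 m, v = Zαc/n = 6.57 × 10^6 m/s
a = v²/r = (6.57 × 10^6)² / 3.53 × 10^-11 = 1.22 × 10^24 m/s²

1.22 × 10^24 m/s²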